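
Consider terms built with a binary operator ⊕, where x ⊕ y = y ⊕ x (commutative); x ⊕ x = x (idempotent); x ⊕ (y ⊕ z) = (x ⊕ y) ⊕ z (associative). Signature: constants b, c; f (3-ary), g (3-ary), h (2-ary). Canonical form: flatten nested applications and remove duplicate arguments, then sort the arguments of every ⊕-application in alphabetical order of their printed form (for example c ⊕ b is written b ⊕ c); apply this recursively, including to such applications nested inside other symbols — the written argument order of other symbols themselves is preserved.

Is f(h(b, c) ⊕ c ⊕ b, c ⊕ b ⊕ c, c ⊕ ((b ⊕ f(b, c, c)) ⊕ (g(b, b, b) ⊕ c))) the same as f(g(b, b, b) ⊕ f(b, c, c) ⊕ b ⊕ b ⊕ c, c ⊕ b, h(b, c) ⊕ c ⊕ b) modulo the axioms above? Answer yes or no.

Answer: no — f(b ⊕ c ⊕ h(b, c), b ⊕ c, b ⊕ c ⊕ f(b, c, c) ⊕ g(b, b, b)) vs f(b ⊕ c ⊕ f(b, c, c) ⊕ g(b, b, b), b ⊕ c, b ⊕ c ⊕ h(b, c))

Derivation:
Left:  f(h(b, c) ⊕ c ⊕ b, c ⊕ b ⊕ c, c ⊕ ((b ⊕ f(b, c, c)) ⊕ (g(b, b, b) ⊕ c)))
  Focus inside:  c ⊕ ((b ⊕ f(b, c, c)) ⊕ (g(b, b, b) ⊕ c))
  Merge nested applications:  c ⊕ b ⊕ f(b, c, c) ⊕ g(b, b, b) ⊕ c
  Deduplicate:  drop duplicate c
  Sort arguments:  b ⊕ c ⊕ f(b, c, c) ⊕ g(b, b, b)
  Reassemble:  f(b ⊕ c ⊕ h(b, c), b ⊕ c, b ⊕ c ⊕ f(b, c, c) ⊕ g(b, b, b))
Right:  f(g(b, b, b) ⊕ f(b, c, c) ⊕ b ⊕ b ⊕ c, c ⊕ b, h(b, c) ⊕ c ⊕ b)
  Focus inside:  g(b, b, b) ⊕ f(b, c, c) ⊕ b ⊕ b ⊕ c
  Drop duplicates:  drop duplicate b
  Order the arguments:  b ⊕ c ⊕ f(b, c, c) ⊕ g(b, b, b)
  Reassemble:  f(b ⊕ c ⊕ f(b, c, c) ⊕ g(b, b, b), b ⊕ c, b ⊕ c ⊕ h(b, c))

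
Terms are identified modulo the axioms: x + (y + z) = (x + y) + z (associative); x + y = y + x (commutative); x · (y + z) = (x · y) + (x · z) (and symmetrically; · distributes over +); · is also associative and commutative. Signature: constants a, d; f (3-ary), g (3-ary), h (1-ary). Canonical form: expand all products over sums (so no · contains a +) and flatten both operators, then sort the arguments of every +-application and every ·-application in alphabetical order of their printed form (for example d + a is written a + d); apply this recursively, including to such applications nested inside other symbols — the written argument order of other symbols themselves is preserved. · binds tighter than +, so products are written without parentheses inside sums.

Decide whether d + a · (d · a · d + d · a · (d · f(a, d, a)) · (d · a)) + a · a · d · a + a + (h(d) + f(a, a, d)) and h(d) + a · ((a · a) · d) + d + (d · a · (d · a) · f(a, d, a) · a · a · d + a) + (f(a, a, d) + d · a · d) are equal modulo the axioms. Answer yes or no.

Answer: no — a + a · a · a · d + a · a · a · d · d · d · f(a, d, a) + a · a · d · d + d + f(a, a, d) + h(d) vs a + a · a · a · a · d · d · d · f(a, d, a) + a · a · a · d + a · d · d + d + f(a, a, d) + h(d)

Derivation:
Left:  d + a · (d · a · d + d · a · (d · f(a, d, a)) · (d · a)) + a · a · d · a + a + (h(d) + f(a, a, d))
  Expand products over sums:  d + a · a · d · d + a · a · a · d · d · d · f(a, d, a) + a · a · a · d + a + h(d) + f(a, a, d)
  Order the arguments:  a + a · a · a · d + a · a · a · d · d · d · f(a, d, a) + a · a · d · d + d + f(a, a, d) + h(d)
Right:  h(d) + a · ((a · a) · d) + d + (d · a · (d · a) · f(a, d, a) · a · a · d + a) + (f(a, a, d) + d · a · d)
  Flatten:  h(d) + a · a · a · d + d + a · a · a · a · d · d · d · f(a, d, a) + a + f(a, a, d) + a · d · d
  Sort:  a + a · a · a · a · d · d · d · f(a, d, a) + a · a · a · d + a · d · d + d + f(a, a, d) + h(d)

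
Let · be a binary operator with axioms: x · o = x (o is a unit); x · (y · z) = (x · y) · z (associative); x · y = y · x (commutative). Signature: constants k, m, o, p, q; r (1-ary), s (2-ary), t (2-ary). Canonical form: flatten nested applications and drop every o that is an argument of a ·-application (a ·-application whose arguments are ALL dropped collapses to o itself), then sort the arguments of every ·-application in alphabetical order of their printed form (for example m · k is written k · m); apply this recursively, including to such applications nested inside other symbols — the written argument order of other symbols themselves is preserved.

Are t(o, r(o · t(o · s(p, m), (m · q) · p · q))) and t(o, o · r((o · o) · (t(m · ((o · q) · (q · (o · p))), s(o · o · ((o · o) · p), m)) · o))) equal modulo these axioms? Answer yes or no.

Answer: no — t(o, r(t(s(p, m), m · p · q · q))) vs t(o, r(t(m · p · q · q, s(p, m))))

Derivation:
Left:  t(o, r(o · t(o · s(p, m), (m · q) · p · q)))
  Work inside:  o · t(o · s(p, m), (m · q) · p · q)
  Canonicalize subterm:  t(o · s(p, m), (m · q) · p · q)  →  t(s(p, m), m · p · q · q)
  Units out:  drop o
  Order the arguments:  t(s(p, m), m · p · q · q)
  Reassemble:  t(o, r(t(s(p, m), m · p · q · q)))
Right:  t(o, o · r((o · o) · (t(m · ((o · q) · (q · (o · p))), s(o · o · ((o · o) · p), m)) · o)))
  Focus inside:  o · r((o · o) · (t(m · ((o · q) · (q · (o · p))), s(o · o · ((o · o) · p), m)) · o))
  Inside:  r((o · o) · (t(m · ((o · q) · (q · (o · p))), s(o · o · ((o · o) · p), m)) · o))  →  r(t(m · p · q · q, s(p, m)))
  Drop the unit:  drop o
  Sort arguments:  r(t(m · p · q · q, s(p, m)))
  Reassemble:  t(o, r(t(m · p · q · q, s(p, m))))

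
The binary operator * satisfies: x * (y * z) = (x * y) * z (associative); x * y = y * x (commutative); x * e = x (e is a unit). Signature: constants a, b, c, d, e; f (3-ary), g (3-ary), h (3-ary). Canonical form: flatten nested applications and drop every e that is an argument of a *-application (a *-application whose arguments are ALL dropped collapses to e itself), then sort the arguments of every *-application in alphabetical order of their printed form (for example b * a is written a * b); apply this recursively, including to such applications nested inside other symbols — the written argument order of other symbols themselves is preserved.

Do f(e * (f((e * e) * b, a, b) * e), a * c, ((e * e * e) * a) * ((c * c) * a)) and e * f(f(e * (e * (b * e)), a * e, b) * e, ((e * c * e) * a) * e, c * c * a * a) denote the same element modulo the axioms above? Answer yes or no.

Left:  f(e * (f((e * e) * b, a, b) * e), a * c, ((e * e * e) * a) * ((c * c) * a))
  Focus inside:  ((e * e * e) * a) * ((c * c) * a)
  Flatten:  e * e * e * a * c * c * a
  Drop the unit:  drop e (×3)
  Sort arguments:  a * a * c * c
  Put back:  f(f(b, a, b), a * c, a * a * c * c)
Right:  e * f(f(e * (e * (b * e)), a * e, b) * e, ((e * c * e) * a) * e, c * c * a * a)
  Canonicalize subterm:  f(f(e * (e * (b * e)), a * e, b) * e, ((e * c * e) * a) * e, c * c * a * a)  →  f(f(b, a, b), a * c, a * a * c * c)
  Units out:  drop e
  Order the arguments:  f(f(b, a, b), a * c, a * a * c * c)

Answer: yes — both canonical forms are f(f(b, a, b), a * c, a * a * c * c)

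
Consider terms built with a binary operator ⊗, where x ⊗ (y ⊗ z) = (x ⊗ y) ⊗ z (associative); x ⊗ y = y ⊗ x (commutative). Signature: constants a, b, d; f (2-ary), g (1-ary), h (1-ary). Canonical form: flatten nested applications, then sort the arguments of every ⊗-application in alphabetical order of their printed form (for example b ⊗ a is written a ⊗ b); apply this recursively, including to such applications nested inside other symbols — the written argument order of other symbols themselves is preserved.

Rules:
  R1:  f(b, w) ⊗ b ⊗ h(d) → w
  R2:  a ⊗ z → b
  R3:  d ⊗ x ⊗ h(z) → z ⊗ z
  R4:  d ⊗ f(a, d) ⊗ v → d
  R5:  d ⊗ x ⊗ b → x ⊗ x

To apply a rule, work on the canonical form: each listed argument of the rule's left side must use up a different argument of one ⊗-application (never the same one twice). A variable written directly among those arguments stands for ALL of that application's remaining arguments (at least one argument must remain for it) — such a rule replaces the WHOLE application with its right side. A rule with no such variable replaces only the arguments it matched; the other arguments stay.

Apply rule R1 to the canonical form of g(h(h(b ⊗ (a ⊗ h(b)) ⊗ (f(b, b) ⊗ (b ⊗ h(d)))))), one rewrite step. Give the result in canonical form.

Canonical form:  g(h(h(a ⊗ b ⊗ b ⊗ f(b, b) ⊗ h(b) ⊗ h(d))))
Apply R1:  consuming b, f(b, b), h(d);  w := b
Giving:  g(h(h(a ⊗ b ⊗ b ⊗ h(b))))

Answer: g(h(h(a ⊗ b ⊗ b ⊗ h(b))))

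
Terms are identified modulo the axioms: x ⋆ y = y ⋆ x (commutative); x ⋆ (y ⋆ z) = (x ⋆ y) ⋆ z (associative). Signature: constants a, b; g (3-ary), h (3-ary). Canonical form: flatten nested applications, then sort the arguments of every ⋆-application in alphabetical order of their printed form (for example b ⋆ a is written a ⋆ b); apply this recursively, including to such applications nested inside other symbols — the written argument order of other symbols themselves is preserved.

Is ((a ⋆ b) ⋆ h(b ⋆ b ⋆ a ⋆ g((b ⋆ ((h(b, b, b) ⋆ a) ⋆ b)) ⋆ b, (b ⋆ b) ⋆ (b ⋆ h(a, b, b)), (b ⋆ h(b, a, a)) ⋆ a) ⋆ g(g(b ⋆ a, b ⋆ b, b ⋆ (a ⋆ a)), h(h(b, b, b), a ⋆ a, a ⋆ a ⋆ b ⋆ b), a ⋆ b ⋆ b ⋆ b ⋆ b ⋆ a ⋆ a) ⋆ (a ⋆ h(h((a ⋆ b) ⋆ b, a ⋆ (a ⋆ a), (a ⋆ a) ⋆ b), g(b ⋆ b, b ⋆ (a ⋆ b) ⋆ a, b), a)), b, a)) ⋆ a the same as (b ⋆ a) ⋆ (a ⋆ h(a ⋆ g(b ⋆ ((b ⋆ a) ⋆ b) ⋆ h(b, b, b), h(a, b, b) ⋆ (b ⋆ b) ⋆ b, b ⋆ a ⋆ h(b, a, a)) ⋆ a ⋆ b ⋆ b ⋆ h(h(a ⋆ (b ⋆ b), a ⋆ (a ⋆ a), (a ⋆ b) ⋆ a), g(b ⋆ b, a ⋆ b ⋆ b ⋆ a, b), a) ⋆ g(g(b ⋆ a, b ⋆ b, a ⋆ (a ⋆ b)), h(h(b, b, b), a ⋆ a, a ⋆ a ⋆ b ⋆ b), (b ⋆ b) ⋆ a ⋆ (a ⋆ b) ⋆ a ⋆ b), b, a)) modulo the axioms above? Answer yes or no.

Answer: yes — both canonical forms are a ⋆ a ⋆ b ⋆ h(a ⋆ a ⋆ b ⋆ b ⋆ g(a ⋆ b ⋆ b ⋆ b ⋆ h(b, b, b), b ⋆ b ⋆ b ⋆ h(a, b, b), a ⋆ b ⋆ h(b, a, a)) ⋆ g(g(a ⋆ b, b ⋆ b, a ⋆ a ⋆ b), h(h(b, b, b), a ⋆ a, a ⋆ a ⋆ b ⋆ b), a ⋆ a ⋆ a ⋆ b ⋆ b ⋆ b ⋆ b) ⋆ h(h(a ⋆ b ⋆ b, a ⋆ a ⋆ a, a ⋆ a ⋆ b), g(b ⋆ b, a ⋆ a ⋆ b ⋆ b, b), a), b, a)

Derivation:
Left:  ((a ⋆ b) ⋆ h(b ⋆ b ⋆ a ⋆ g((b ⋆ ((h(b, b, b) ⋆ a) ⋆ b)) ⋆ b, (b ⋆ b) ⋆ (b ⋆ h(a, b, b)), (b ⋆ h(b, a, a)) ⋆ a) ⋆ g(g(b ⋆ a, b ⋆ b, b ⋆ (a ⋆ a)), h(h(b, b, b), a ⋆ a, a ⋆ a ⋆ b ⋆ b), a ⋆ b ⋆ b ⋆ b ⋆ b ⋆ a ⋆ a) ⋆ (a ⋆ h(h((a ⋆ b) ⋆ b, a ⋆ (a ⋆ a), (a ⋆ a) ⋆ b), g(b ⋆ b, b ⋆ (a ⋆ b) ⋆ a, b), a)), b, a)) ⋆ a
  Flatten:  a ⋆ b ⋆ h(b ⋆ b ⋆ a ⋆ g((b ⋆ ((h(b, b, b) ⋆ a) ⋆ b)) ⋆ b, (b ⋆ b) ⋆ (b ⋆ h(a, b, b)), (b ⋆ h(b, a, a)) ⋆ a) ⋆ g(g(b ⋆ a, b ⋆ b, b ⋆ (a ⋆ a)), h(h(b, b, b), a ⋆ a, a ⋆ a ⋆ b ⋆ b), a ⋆ b ⋆ b ⋆ b ⋆ b ⋆ a ⋆ a) ⋆ (a ⋆ h(h((a ⋆ b) ⋆ b, a ⋆ (a ⋆ a), (a ⋆ a) ⋆ b), g(b ⋆ b, b ⋆ (a ⋆ b) ⋆ a, b), a)), b, a) ⋆ a
  Simplify inside:  h(b ⋆ b ⋆ a ⋆ g((b ⋆ ((h(b, b, b) ⋆ a) ⋆ b)) ⋆ b, (b ⋆ b) ⋆ (b ⋆ h(a, b, b)), (b ⋆ h(b, a, a)) ⋆ a) ⋆ g(g(b ⋆ a, b ⋆ b, b ⋆ (a ⋆ a)), h(h(b, b, b), a ⋆ a, a ⋆ a ⋆ b ⋆ b), a ⋆ b ⋆ b ⋆ b ⋆ b ⋆ a ⋆ a) ⋆ (a ⋆ h(h((a ⋆ b) ⋆ b, a ⋆ (a ⋆ a), (a ⋆ a) ⋆ b), g(b ⋆ b, b ⋆ (a ⋆ b) ⋆ a, b), a)), b, a)  →  h(a ⋆ a ⋆ b ⋆ b ⋆ g(a ⋆ b ⋆ b ⋆ b ⋆ h(b, b, b), b ⋆ b ⋆ b ⋆ h(a, b, b), a ⋆ b ⋆ h(b, a, a)) ⋆ g(g(a ⋆ b, b ⋆ b, a ⋆ a ⋆ b), h(h(b, b, b), a ⋆ a, a ⋆ a ⋆ b ⋆ b), a ⋆ a ⋆ a ⋆ b ⋆ b ⋆ b ⋆ b) ⋆ h(h(a ⋆ b ⋆ b, a ⋆ a ⋆ a, a ⋆ a ⋆ b), g(b ⋆ b, a ⋆ a ⋆ b ⋆ b, b), a), b, a)
  Sort arguments:  a ⋆ a ⋆ b ⋆ h(a ⋆ a ⋆ b ⋆ b ⋆ g(a ⋆ b ⋆ b ⋆ b ⋆ h(b, b, b), b ⋆ b ⋆ b ⋆ h(a, b, b), a ⋆ b ⋆ h(b, a, a)) ⋆ g(g(a ⋆ b, b ⋆ b, a ⋆ a ⋆ b), h(h(b, b, b), a ⋆ a, a ⋆ a ⋆ b ⋆ b), a ⋆ a ⋆ a ⋆ b ⋆ b ⋆ b ⋆ b) ⋆ h(h(a ⋆ b ⋆ b, a ⋆ a ⋆ a, a ⋆ a ⋆ b), g(b ⋆ b, a ⋆ a ⋆ b ⋆ b, b), a), b, a)
Right:  (b ⋆ a) ⋆ (a ⋆ h(a ⋆ g(b ⋆ ((b ⋆ a) ⋆ b) ⋆ h(b, b, b), h(a, b, b) ⋆ (b ⋆ b) ⋆ b, b ⋆ a ⋆ h(b, a, a)) ⋆ a ⋆ b ⋆ b ⋆ h(h(a ⋆ (b ⋆ b), a ⋆ (a ⋆ a), (a ⋆ b) ⋆ a), g(b ⋆ b, a ⋆ b ⋆ b ⋆ a, b), a) ⋆ g(g(b ⋆ a, b ⋆ b, a ⋆ (a ⋆ b)), h(h(b, b, b), a ⋆ a, a ⋆ a ⋆ b ⋆ b), (b ⋆ b) ⋆ a ⋆ (a ⋆ b) ⋆ a ⋆ b), b, a))
  Flatten:  b ⋆ a ⋆ a ⋆ h(a ⋆ g(b ⋆ ((b ⋆ a) ⋆ b) ⋆ h(b, b, b), h(a, b, b) ⋆ (b ⋆ b) ⋆ b, b ⋆ a ⋆ h(b, a, a)) ⋆ a ⋆ b ⋆ b ⋆ h(h(a ⋆ (b ⋆ b), a ⋆ (a ⋆ a), (a ⋆ b) ⋆ a), g(b ⋆ b, a ⋆ b ⋆ b ⋆ a, b), a) ⋆ g(g(b ⋆ a, b ⋆ b, a ⋆ (a ⋆ b)), h(h(b, b, b), a ⋆ a, a ⋆ a ⋆ b ⋆ b), (b ⋆ b) ⋆ a ⋆ (a ⋆ b) ⋆ a ⋆ b), b, a)
  Canonicalize subterm:  h(a ⋆ g(b ⋆ ((b ⋆ a) ⋆ b) ⋆ h(b, b, b), h(a, b, b) ⋆ (b ⋆ b) ⋆ b, b ⋆ a ⋆ h(b, a, a)) ⋆ a ⋆ b ⋆ b ⋆ h(h(a ⋆ (b ⋆ b), a ⋆ (a ⋆ a), (a ⋆ b) ⋆ a), g(b ⋆ b, a ⋆ b ⋆ b ⋆ a, b), a) ⋆ g(g(b ⋆ a, b ⋆ b, a ⋆ (a ⋆ b)), h(h(b, b, b), a ⋆ a, a ⋆ a ⋆ b ⋆ b), (b ⋆ b) ⋆ a ⋆ (a ⋆ b) ⋆ a ⋆ b), b, a)  →  h(a ⋆ a ⋆ b ⋆ b ⋆ g(a ⋆ b ⋆ b ⋆ b ⋆ h(b, b, b), b ⋆ b ⋆ b ⋆ h(a, b, b), a ⋆ b ⋆ h(b, a, a)) ⋆ g(g(a ⋆ b, b ⋆ b, a ⋆ a ⋆ b), h(h(b, b, b), a ⋆ a, a ⋆ a ⋆ b ⋆ b), a ⋆ a ⋆ a ⋆ b ⋆ b ⋆ b ⋆ b) ⋆ h(h(a ⋆ b ⋆ b, a ⋆ a ⋆ a, a ⋆ a ⋆ b), g(b ⋆ b, a ⋆ a ⋆ b ⋆ b, b), a), b, a)
  Order the arguments:  a ⋆ a ⋆ b ⋆ h(a ⋆ a ⋆ b ⋆ b ⋆ g(a ⋆ b ⋆ b ⋆ b ⋆ h(b, b, b), b ⋆ b ⋆ b ⋆ h(a, b, b), a ⋆ b ⋆ h(b, a, a)) ⋆ g(g(a ⋆ b, b ⋆ b, a ⋆ a ⋆ b), h(h(b, b, b), a ⋆ a, a ⋆ a ⋆ b ⋆ b), a ⋆ a ⋆ a ⋆ b ⋆ b ⋆ b ⋆ b) ⋆ h(h(a ⋆ b ⋆ b, a ⋆ a ⋆ a, a ⋆ a ⋆ b), g(b ⋆ b, a ⋆ a ⋆ b ⋆ b, b), a), b, a)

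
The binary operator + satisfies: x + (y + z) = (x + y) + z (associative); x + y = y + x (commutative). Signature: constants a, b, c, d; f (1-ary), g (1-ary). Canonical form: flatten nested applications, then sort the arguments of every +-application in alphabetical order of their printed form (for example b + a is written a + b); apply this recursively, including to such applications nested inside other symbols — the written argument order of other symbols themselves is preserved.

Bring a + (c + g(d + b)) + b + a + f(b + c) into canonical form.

Flatten:  a + c + g(d + b) + b + a + f(b + c)
Simplify inside:  g(d + b)  →  g(b + d)
Sort arguments:  a + a + b + c + f(b + c) + g(b + d)

Answer: a + a + b + c + f(b + c) + g(b + d)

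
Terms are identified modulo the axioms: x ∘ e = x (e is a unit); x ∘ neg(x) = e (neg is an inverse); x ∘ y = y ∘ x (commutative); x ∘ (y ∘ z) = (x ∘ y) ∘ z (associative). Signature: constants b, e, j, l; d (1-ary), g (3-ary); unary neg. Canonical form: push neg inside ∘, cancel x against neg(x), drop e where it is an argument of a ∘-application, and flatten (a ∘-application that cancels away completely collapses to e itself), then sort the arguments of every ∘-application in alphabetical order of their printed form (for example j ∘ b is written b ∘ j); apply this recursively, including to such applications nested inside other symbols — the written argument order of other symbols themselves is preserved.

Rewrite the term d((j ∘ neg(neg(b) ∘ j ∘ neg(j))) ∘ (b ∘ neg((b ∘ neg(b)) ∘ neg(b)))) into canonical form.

Work inside:  (j ∘ neg(neg(b) ∘ j ∘ neg(j))) ∘ (b ∘ neg((b ∘ neg(b)) ∘ neg(b)))
Push neg inside:  distribute neg over ∘ and collapse double neg
Collect terms:  j ∘ b ∘ b ∘ b
Order the arguments:  b ∘ b ∘ b ∘ j
Put back:  d(b ∘ b ∘ b ∘ j)

Answer: d(b ∘ b ∘ b ∘ j)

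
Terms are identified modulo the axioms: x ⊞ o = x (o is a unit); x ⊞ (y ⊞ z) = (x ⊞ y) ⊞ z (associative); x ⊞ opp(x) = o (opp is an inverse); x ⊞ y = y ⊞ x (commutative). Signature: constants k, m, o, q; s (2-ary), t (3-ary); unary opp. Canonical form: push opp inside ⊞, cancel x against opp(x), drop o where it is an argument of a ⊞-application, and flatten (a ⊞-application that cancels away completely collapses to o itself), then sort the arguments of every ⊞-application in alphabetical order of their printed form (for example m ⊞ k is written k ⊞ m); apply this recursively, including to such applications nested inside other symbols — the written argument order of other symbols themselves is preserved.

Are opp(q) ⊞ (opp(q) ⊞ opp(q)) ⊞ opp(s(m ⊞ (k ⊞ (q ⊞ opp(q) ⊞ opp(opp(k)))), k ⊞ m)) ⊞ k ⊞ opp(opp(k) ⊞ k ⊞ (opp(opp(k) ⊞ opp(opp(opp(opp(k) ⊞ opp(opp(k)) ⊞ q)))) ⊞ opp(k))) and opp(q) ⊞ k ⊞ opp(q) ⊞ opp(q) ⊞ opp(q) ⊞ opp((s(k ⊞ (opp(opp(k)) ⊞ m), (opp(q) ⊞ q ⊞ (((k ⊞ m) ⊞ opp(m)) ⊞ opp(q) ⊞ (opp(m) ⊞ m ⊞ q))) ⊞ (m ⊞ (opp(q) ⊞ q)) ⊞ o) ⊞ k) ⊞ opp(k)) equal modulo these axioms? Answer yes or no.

Answer: yes — both canonical forms are k ⊞ opp(q) ⊞ opp(q) ⊞ opp(q) ⊞ opp(q) ⊞ opp(s(k ⊞ k ⊞ m, k ⊞ m))

Derivation:
Left:  opp(q) ⊞ (opp(q) ⊞ opp(q)) ⊞ opp(s(m ⊞ (k ⊞ (q ⊞ opp(q) ⊞ opp(opp(k)))), k ⊞ m)) ⊞ k ⊞ opp(opp(k) ⊞ k ⊞ (opp(opp(k) ⊞ opp(opp(opp(opp(k) ⊞ opp(opp(k)) ⊞ q)))) ⊞ opp(k)))
  Push opp inside:  distribute opp over ⊞ and collapse double opp
  Collect:  opp(q) ⊞ opp(q) ⊞ opp(q) ⊞ opp(q) ⊞ opp(s(k ⊞ k ⊞ m, k ⊞ m)) ⊞ k
  Order the arguments:  k ⊞ opp(q) ⊞ opp(q) ⊞ opp(q) ⊞ opp(q) ⊞ opp(s(k ⊞ k ⊞ m, k ⊞ m))
Right:  opp(q) ⊞ k ⊞ opp(q) ⊞ opp(q) ⊞ opp(q) ⊞ opp((s(k ⊞ (opp(opp(k)) ⊞ m), (opp(q) ⊞ q ⊞ (((k ⊞ m) ⊞ opp(m)) ⊞ opp(q) ⊞ (opp(m) ⊞ m ⊞ q))) ⊞ (m ⊞ (opp(q) ⊞ q)) ⊞ o) ⊞ k) ⊞ opp(k))
  Push opp inside:  distribute opp over ⊞ and collapse double opp
  Collect:  opp(q) ⊞ opp(q) ⊞ opp(q) ⊞ opp(q) ⊞ k ⊞ opp(s(k ⊞ k ⊞ m, k ⊞ m))
  Sort:  k ⊞ opp(q) ⊞ opp(q) ⊞ opp(q) ⊞ opp(q) ⊞ opp(s(k ⊞ k ⊞ m, k ⊞ m))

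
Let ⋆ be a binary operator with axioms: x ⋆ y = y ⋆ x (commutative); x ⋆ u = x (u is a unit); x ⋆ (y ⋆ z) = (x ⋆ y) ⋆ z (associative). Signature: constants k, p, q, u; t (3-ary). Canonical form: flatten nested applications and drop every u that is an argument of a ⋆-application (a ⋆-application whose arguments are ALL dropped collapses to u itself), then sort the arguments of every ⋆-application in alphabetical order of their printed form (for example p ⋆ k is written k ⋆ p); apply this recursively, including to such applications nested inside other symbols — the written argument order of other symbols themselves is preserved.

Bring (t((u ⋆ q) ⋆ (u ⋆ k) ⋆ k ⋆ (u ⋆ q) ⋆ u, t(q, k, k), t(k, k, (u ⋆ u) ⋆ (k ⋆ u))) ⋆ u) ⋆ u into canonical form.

Merge nested applications:  t((u ⋆ q) ⋆ (u ⋆ k) ⋆ k ⋆ (u ⋆ q) ⋆ u, t(q, k, k), t(k, k, (u ⋆ u) ⋆ (k ⋆ u))) ⋆ u ⋆ u
Simplify inside:  t((u ⋆ q) ⋆ (u ⋆ k) ⋆ k ⋆ (u ⋆ q) ⋆ u, t(q, k, k), t(k, k, (u ⋆ u) ⋆ (k ⋆ u)))  →  t(k ⋆ k ⋆ q ⋆ q, t(q, k, k), t(k, k, k))
Unit:  drop u (×2)
Sort:  t(k ⋆ k ⋆ q ⋆ q, t(q, k, k), t(k, k, k))

Answer: t(k ⋆ k ⋆ q ⋆ q, t(q, k, k), t(k, k, k))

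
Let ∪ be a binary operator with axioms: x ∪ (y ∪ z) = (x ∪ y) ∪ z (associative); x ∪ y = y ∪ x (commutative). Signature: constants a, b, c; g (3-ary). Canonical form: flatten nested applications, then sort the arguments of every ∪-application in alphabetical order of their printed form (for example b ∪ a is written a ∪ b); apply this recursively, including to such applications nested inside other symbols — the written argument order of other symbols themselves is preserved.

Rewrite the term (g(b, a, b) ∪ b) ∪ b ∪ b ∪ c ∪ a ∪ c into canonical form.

Flatten:  g(b, a, b) ∪ b ∪ b ∪ b ∪ c ∪ a ∪ c
Order the arguments:  a ∪ b ∪ b ∪ b ∪ c ∪ c ∪ g(b, a, b)

Answer: a ∪ b ∪ b ∪ b ∪ c ∪ c ∪ g(b, a, b)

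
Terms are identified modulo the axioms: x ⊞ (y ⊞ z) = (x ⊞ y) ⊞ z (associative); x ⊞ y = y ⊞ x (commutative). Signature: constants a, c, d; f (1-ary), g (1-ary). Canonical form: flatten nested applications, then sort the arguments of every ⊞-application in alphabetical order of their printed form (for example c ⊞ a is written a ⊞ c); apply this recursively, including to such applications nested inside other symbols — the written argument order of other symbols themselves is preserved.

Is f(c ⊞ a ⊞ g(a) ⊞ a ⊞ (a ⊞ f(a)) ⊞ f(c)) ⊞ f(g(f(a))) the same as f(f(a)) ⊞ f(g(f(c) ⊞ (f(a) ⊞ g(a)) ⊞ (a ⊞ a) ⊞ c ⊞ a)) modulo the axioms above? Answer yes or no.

Left:  f(c ⊞ a ⊞ g(a) ⊞ a ⊞ (a ⊞ f(a)) ⊞ f(c)) ⊞ f(g(f(a)))
  Canonicalize subterm:  f(c ⊞ a ⊞ g(a) ⊞ a ⊞ (a ⊞ f(a)) ⊞ f(c))  →  f(a ⊞ a ⊞ a ⊞ c ⊞ f(a) ⊞ f(c) ⊞ g(a))
  Sort:  f(a ⊞ a ⊞ a ⊞ c ⊞ f(a) ⊞ f(c) ⊞ g(a)) ⊞ f(g(f(a)))
Right:  f(f(a)) ⊞ f(g(f(c) ⊞ (f(a) ⊞ g(a)) ⊞ (a ⊞ a) ⊞ c ⊞ a))
  Inside:  f(g(f(c) ⊞ (f(a) ⊞ g(a)) ⊞ (a ⊞ a) ⊞ c ⊞ a))  →  f(g(a ⊞ a ⊞ a ⊞ c ⊞ f(a) ⊞ f(c) ⊞ g(a)))
  Order the arguments:  f(f(a)) ⊞ f(g(a ⊞ a ⊞ a ⊞ c ⊞ f(a) ⊞ f(c) ⊞ g(a)))

Answer: no — f(a ⊞ a ⊞ a ⊞ c ⊞ f(a) ⊞ f(c) ⊞ g(a)) ⊞ f(g(f(a))) vs f(f(a)) ⊞ f(g(a ⊞ a ⊞ a ⊞ c ⊞ f(a) ⊞ f(c) ⊞ g(a)))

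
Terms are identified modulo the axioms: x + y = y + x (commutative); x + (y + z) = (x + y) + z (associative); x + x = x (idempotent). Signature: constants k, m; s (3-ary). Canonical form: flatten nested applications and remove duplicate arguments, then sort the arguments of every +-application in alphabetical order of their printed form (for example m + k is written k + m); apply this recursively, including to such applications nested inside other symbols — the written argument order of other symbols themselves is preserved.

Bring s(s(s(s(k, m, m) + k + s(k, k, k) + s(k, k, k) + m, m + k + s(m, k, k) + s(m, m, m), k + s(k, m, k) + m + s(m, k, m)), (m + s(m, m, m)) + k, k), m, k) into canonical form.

Descend into:  s(k, m, m) + k + s(k, k, k) + s(k, k, k) + m
Deduplicate:  drop duplicate s(k, k, k)
Sort arguments:  k + m + s(k, k, k) + s(k, m, m)
Reassemble:  s(s(s(k + m + s(k, k, k) + s(k, m, m), k + m + s(m, k, k) + s(m, m, m), k + m + s(k, m, k) + s(m, k, m)), k + m + s(m, m, m), k), m, k)

Answer: s(s(s(k + m + s(k, k, k) + s(k, m, m), k + m + s(m, k, k) + s(m, m, m), k + m + s(k, m, k) + s(m, k, m)), k + m + s(m, m, m), k), m, k)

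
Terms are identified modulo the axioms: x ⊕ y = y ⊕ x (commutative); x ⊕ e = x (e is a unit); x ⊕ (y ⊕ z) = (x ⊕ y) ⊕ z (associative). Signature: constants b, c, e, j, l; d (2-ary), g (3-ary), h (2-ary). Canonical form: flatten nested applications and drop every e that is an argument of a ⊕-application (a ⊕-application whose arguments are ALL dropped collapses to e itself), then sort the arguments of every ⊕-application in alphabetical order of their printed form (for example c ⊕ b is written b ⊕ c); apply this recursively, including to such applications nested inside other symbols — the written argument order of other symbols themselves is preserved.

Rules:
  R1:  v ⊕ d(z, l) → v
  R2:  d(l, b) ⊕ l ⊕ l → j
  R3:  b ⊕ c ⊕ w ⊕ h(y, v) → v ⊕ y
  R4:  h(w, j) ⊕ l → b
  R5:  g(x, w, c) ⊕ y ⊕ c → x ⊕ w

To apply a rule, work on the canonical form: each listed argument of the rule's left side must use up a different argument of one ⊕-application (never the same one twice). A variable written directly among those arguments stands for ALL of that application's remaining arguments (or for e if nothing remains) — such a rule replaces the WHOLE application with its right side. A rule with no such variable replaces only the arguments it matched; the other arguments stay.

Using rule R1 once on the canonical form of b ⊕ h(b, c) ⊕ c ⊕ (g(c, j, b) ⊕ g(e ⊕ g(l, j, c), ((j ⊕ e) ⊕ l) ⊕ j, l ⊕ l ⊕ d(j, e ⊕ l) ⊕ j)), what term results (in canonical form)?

Canonical form:  b ⊕ c ⊕ g(c, j, b) ⊕ g(g(l, j, c), j ⊕ j ⊕ l, d(j, l) ⊕ j ⊕ l ⊕ l) ⊕ h(b, c)
Match R1:  consume d(j, l);  v := j ⊕ l ⊕ l, z := j
The extension variable absorbs all remaining arguments, so the whole application is rewritten.
Result:  b ⊕ c ⊕ g(c, j, b) ⊕ g(g(l, j, c), j ⊕ j ⊕ l, j ⊕ l ⊕ l) ⊕ h(b, c)

Answer: b ⊕ c ⊕ g(c, j, b) ⊕ g(g(l, j, c), j ⊕ j ⊕ l, j ⊕ l ⊕ l) ⊕ h(b, c)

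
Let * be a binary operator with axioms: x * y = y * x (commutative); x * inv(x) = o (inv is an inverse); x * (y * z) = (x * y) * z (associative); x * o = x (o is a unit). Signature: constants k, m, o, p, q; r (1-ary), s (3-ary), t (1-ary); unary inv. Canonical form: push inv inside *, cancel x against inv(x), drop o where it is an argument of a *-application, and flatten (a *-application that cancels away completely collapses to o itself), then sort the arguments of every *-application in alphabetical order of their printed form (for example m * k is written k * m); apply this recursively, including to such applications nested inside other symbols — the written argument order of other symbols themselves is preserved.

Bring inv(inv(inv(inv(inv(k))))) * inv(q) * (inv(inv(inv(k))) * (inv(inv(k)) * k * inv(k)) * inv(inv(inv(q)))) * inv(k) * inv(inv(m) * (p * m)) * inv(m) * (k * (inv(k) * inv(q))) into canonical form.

Answer: inv(k) * inv(k) * inv(m) * inv(p) * inv(q) * inv(q) * inv(q)

Derivation:
Push inv inside:  distribute inv over * and collapse double inv
Collect:  inv(k) * inv(k) * inv(q) * inv(q) * inv(q) * inv(m) * inv(p)
Sort:  inv(k) * inv(k) * inv(m) * inv(p) * inv(q) * inv(q) * inv(q)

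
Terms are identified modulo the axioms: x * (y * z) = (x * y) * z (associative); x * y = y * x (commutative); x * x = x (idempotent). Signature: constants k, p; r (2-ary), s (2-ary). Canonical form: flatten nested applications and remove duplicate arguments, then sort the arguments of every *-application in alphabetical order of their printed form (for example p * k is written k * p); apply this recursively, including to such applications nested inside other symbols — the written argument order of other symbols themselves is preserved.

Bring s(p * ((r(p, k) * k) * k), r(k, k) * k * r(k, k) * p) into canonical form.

Descend into:  r(k, k) * k * r(k, k) * p
Idempotence:  drop duplicate r(k, k)
Sort arguments:  k * p * r(k, k)
Put back:  s(k * p * r(p, k), k * p * r(k, k))

Answer: s(k * p * r(p, k), k * p * r(k, k))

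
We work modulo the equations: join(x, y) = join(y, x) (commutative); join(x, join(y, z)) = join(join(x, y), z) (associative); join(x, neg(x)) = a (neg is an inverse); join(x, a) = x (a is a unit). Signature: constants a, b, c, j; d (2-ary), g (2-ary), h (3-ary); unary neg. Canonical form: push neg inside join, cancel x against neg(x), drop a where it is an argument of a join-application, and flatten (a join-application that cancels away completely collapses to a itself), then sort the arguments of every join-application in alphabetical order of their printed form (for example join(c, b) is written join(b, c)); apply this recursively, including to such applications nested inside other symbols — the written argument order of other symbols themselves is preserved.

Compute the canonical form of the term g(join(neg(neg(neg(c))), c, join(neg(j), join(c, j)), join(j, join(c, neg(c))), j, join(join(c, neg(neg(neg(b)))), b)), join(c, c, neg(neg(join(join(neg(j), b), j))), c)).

Work inside:  join(neg(neg(neg(c))), c, join(neg(j), join(c, j)), join(j, join(c, neg(c))), j, join(join(c, neg(neg(neg(b)))), b))
Push neg inside:  distribute neg over join and collapse double neg
Inverses cancel:  b cancels
Collect terms:  join(c, c, j, j)
Rebuild:  g(join(c, c, j, j), join(b, c, c, c))

Answer: g(join(c, c, j, j), join(b, c, c, c))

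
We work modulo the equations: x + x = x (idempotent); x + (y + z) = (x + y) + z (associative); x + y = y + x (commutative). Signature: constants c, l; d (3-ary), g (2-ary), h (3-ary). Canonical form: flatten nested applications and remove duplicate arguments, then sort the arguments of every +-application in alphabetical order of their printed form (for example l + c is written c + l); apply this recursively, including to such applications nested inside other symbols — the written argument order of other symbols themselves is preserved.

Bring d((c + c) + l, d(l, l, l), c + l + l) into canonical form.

Answer: d(c + l, d(l, l, l), c + l)

Derivation:
Work inside:  (c + c) + l
Flatten:  c + c + l
Idempotence:  drop duplicate c
Sort:  c + l
Put back:  d(c + l, d(l, l, l), c + l)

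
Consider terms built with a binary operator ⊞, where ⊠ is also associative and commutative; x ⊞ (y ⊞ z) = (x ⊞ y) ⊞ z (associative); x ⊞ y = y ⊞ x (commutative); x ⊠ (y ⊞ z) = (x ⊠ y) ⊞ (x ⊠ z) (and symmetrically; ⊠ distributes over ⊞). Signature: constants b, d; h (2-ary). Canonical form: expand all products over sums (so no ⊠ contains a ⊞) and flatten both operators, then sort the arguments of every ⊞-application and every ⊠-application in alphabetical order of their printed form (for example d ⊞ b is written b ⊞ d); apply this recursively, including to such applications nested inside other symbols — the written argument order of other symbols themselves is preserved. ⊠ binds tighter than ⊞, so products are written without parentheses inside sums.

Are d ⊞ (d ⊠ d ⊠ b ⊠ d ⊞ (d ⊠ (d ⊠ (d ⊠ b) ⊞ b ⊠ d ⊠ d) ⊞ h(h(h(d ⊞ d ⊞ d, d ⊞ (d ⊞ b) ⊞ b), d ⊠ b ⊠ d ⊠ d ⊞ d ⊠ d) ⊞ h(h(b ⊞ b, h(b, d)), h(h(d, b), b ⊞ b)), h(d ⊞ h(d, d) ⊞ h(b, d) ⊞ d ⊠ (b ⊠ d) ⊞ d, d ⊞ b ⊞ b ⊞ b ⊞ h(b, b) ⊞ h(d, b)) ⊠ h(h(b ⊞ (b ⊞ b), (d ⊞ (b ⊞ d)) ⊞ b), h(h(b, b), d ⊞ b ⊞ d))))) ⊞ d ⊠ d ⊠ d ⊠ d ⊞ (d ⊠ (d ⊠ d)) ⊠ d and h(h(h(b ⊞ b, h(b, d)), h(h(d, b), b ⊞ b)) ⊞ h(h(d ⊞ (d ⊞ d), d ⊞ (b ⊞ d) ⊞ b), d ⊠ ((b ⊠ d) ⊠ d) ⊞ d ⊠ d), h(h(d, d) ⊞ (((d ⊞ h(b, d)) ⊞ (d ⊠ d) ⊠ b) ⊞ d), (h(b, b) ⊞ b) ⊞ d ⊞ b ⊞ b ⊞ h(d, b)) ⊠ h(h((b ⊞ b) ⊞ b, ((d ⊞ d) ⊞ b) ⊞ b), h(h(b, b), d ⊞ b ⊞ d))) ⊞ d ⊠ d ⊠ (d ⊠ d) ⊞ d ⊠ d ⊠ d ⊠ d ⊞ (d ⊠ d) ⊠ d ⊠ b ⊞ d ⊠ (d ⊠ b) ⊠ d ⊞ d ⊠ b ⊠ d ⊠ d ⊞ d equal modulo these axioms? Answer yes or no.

Left:  d ⊞ (d ⊠ d ⊠ b ⊠ d ⊞ (d ⊠ (d ⊠ (d ⊠ b) ⊞ b ⊠ d ⊠ d) ⊞ h(h(h(d ⊞ d ⊞ d, d ⊞ (d ⊞ b) ⊞ b), d ⊠ b ⊠ d ⊠ d ⊞ d ⊠ d) ⊞ h(h(b ⊞ b, h(b, d)), h(h(d, b), b ⊞ b)), h(d ⊞ h(d, d) ⊞ h(b, d) ⊞ d ⊠ (b ⊠ d) ⊞ d, d ⊞ b ⊞ b ⊞ b ⊞ h(b, b) ⊞ h(d, b)) ⊠ h(h(b ⊞ (b ⊞ b), (d ⊞ (b ⊞ d)) ⊞ b), h(h(b, b), d ⊞ b ⊞ d))))) ⊞ d ⊠ d ⊠ d ⊠ d ⊞ (d ⊠ (d ⊠ d)) ⊠ d
  Distribute:  d ⊞ b ⊠ d ⊠ d ⊠ d ⊞ b ⊠ d ⊠ d ⊠ d ⊞ b ⊠ d ⊠ d ⊠ d ⊞ h(h(h(b ⊞ b, h(b, d)), h(h(d, b), b ⊞ b)) ⊞ h(h(d ⊞ d ⊞ d, b ⊞ b ⊞ d ⊞ d), b ⊠ d ⊠ d ⊠ d ⊞ d ⊠ d), h(b ⊠ d ⊠ d ⊞ d ⊞ d ⊞ h(b, d) ⊞ h(d, d), b ⊞ b ⊞ b ⊞ d ⊞ h(b, b) ⊞ h(d, b)) ⊠ h(h(b ⊞ b ⊞ b, b ⊞ b ⊞ d ⊞ d), h(h(b, b), b ⊞ d ⊞ d))) ⊞ d ⊠ d ⊠ d ⊠ d ⊞ d ⊠ d ⊠ d ⊠ d
  Sort arguments:  b ⊠ d ⊠ d ⊠ d ⊞ b ⊠ d ⊠ d ⊠ d ⊞ b ⊠ d ⊠ d ⊠ d ⊞ d ⊞ d ⊠ d ⊠ d ⊠ d ⊞ d ⊠ d ⊠ d ⊠ d ⊞ h(h(h(b ⊞ b, h(b, d)), h(h(d, b), b ⊞ b)) ⊞ h(h(d ⊞ d ⊞ d, b ⊞ b ⊞ d ⊞ d), b ⊠ d ⊠ d ⊠ d ⊞ d ⊠ d), h(b ⊠ d ⊠ d ⊞ d ⊞ d ⊞ h(b, d) ⊞ h(d, d), b ⊞ b ⊞ b ⊞ d ⊞ h(b, b) ⊞ h(d, b)) ⊠ h(h(b ⊞ b ⊞ b, b ⊞ b ⊞ d ⊞ d), h(h(b, b), b ⊞ d ⊞ d)))
Right:  h(h(h(b ⊞ b, h(b, d)), h(h(d, b), b ⊞ b)) ⊞ h(h(d ⊞ (d ⊞ d), d ⊞ (b ⊞ d) ⊞ b), d ⊠ ((b ⊠ d) ⊠ d) ⊞ d ⊠ d), h(h(d, d) ⊞ (((d ⊞ h(b, d)) ⊞ (d ⊠ d) ⊠ b) ⊞ d), (h(b, b) ⊞ b) ⊞ d ⊞ b ⊞ b ⊞ h(d, b)) ⊠ h(h((b ⊞ b) ⊞ b, ((d ⊞ d) ⊞ b) ⊞ b), h(h(b, b), d ⊞ b ⊞ d))) ⊞ d ⊠ d ⊠ (d ⊠ d) ⊞ d ⊠ d ⊠ d ⊠ d ⊞ (d ⊠ d) ⊠ d ⊠ b ⊞ d ⊠ (d ⊠ b) ⊠ d ⊞ d ⊠ b ⊠ d ⊠ d ⊞ d
  Merge nested applications:  h(h(h(b ⊞ b, h(b, d)), h(h(d, b), b ⊞ b)) ⊞ h(h(d ⊞ d ⊞ d, b ⊞ b ⊞ d ⊞ d), b ⊠ d ⊠ d ⊠ d ⊞ d ⊠ d), h(b ⊠ d ⊠ d ⊞ d ⊞ d ⊞ h(b, d) ⊞ h(d, d), b ⊞ b ⊞ b ⊞ d ⊞ h(b, b) ⊞ h(d, b)) ⊠ h(h(b ⊞ b ⊞ b, b ⊞ b ⊞ d ⊞ d), h(h(b, b), b ⊞ d ⊞ d))) ⊞ d ⊠ d ⊠ d ⊠ d ⊞ d ⊠ d ⊠ d ⊠ d ⊞ b ⊠ d ⊠ d ⊠ d ⊞ b ⊠ d ⊠ d ⊠ d ⊞ b ⊠ d ⊠ d ⊠ d ⊞ d
  Order the arguments:  b ⊠ d ⊠ d ⊠ d ⊞ b ⊠ d ⊠ d ⊠ d ⊞ b ⊠ d ⊠ d ⊠ d ⊞ d ⊞ d ⊠ d ⊠ d ⊠ d ⊞ d ⊠ d ⊠ d ⊠ d ⊞ h(h(h(b ⊞ b, h(b, d)), h(h(d, b), b ⊞ b)) ⊞ h(h(d ⊞ d ⊞ d, b ⊞ b ⊞ d ⊞ d), b ⊠ d ⊠ d ⊠ d ⊞ d ⊠ d), h(b ⊠ d ⊠ d ⊞ d ⊞ d ⊞ h(b, d) ⊞ h(d, d), b ⊞ b ⊞ b ⊞ d ⊞ h(b, b) ⊞ h(d, b)) ⊠ h(h(b ⊞ b ⊞ b, b ⊞ b ⊞ d ⊞ d), h(h(b, b), b ⊞ d ⊞ d)))

Answer: yes — both canonical forms are b ⊠ d ⊠ d ⊠ d ⊞ b ⊠ d ⊠ d ⊠ d ⊞ b ⊠ d ⊠ d ⊠ d ⊞ d ⊞ d ⊠ d ⊠ d ⊠ d ⊞ d ⊠ d ⊠ d ⊠ d ⊞ h(h(h(b ⊞ b, h(b, d)), h(h(d, b), b ⊞ b)) ⊞ h(h(d ⊞ d ⊞ d, b ⊞ b ⊞ d ⊞ d), b ⊠ d ⊠ d ⊠ d ⊞ d ⊠ d), h(b ⊠ d ⊠ d ⊞ d ⊞ d ⊞ h(b, d) ⊞ h(d, d), b ⊞ b ⊞ b ⊞ d ⊞ h(b, b) ⊞ h(d, b)) ⊠ h(h(b ⊞ b ⊞ b, b ⊞ b ⊞ d ⊞ d), h(h(b, b), b ⊞ d ⊞ d)))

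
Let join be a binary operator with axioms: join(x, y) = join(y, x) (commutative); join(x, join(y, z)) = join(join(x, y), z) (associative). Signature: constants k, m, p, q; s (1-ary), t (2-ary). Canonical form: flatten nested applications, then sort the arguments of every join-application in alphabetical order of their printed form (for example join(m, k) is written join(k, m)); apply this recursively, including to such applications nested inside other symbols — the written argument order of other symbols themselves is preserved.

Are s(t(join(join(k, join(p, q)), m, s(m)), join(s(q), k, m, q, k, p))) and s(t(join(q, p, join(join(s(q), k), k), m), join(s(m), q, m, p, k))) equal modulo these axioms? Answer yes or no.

Left:  s(t(join(join(k, join(p, q)), m, s(m)), join(s(q), k, m, q, k, p)))
  Focus inside:  join(join(k, join(p, q)), m, s(m))
  Merge nested applications:  join(k, p, q, m, s(m))
  Order the arguments:  join(k, m, p, q, s(m))
  Rebuild:  s(t(join(k, m, p, q, s(m)), join(k, k, m, p, q, s(q))))
Right:  s(t(join(q, p, join(join(s(q), k), k), m), join(s(m), q, m, p, k)))
  Focus inside:  join(q, p, join(join(s(q), k), k), m)
  Un-nest:  join(q, p, s(q), k, k, m)
  Order the arguments:  join(k, k, m, p, q, s(q))
  Rebuild:  s(t(join(k, k, m, p, q, s(q)), join(k, m, p, q, s(m))))

Answer: no — s(t(join(k, m, p, q, s(m)), join(k, k, m, p, q, s(q)))) vs s(t(join(k, k, m, p, q, s(q)), join(k, m, p, q, s(m))))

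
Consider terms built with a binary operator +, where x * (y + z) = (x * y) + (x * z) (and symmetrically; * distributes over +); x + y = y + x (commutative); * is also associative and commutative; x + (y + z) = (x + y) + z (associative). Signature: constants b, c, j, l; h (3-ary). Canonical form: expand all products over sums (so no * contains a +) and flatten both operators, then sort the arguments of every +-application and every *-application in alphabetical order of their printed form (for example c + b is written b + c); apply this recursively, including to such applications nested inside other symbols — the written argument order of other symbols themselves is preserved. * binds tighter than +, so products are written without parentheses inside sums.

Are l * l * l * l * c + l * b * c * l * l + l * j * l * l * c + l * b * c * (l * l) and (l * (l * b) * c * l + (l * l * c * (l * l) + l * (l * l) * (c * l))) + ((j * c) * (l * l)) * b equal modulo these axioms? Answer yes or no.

Left:  l * l * l * l * c + l * b * c * l * l + l * j * l * l * c + l * b * c * (l * l)
  Flatten:  c * l * l * l * l + b * c * l * l * l + c * j * l * l * l + b * c * l * l * l
  Order the arguments:  b * c * l * l * l + b * c * l * l * l + c * j * l * l * l + c * l * l * l * l
Right:  (l * (l * b) * c * l + (l * l * c * (l * l) + l * (l * l) * (c * l))) + ((j * c) * (l * l)) * b
  Un-nest:  b * c * l * l * l + c * l * l * l * l + c * l * l * l * l + b * c * j * l * l
  Order the arguments:  b * c * j * l * l + b * c * l * l * l + c * l * l * l * l + c * l * l * l * l

Answer: no — b * c * l * l * l + b * c * l * l * l + c * j * l * l * l + c * l * l * l * l vs b * c * j * l * l + b * c * l * l * l + c * l * l * l * l + c * l * l * l * l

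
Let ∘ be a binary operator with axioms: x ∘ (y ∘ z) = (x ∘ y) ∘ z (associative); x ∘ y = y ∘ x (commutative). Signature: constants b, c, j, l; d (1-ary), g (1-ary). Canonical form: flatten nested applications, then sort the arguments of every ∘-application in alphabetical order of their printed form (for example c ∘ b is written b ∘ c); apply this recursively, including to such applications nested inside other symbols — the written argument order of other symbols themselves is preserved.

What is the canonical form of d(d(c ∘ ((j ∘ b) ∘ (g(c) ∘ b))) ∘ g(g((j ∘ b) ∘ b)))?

Answer: d(d(b ∘ b ∘ c ∘ g(c) ∘ j) ∘ g(g(b ∘ b ∘ j)))

Derivation:
Focus inside:  d(c ∘ ((j ∘ b) ∘ (g(c) ∘ b))) ∘ g(g((j ∘ b) ∘ b))
Simplify inside:  d(c ∘ ((j ∘ b) ∘ (g(c) ∘ b)))  →  d(b ∘ b ∘ c ∘ g(c) ∘ j)
Canonicalize subterm:  g(g((j ∘ b) ∘ b))  →  g(g(b ∘ b ∘ j))
Sort arguments:  d(b ∘ b ∘ c ∘ g(c) ∘ j) ∘ g(g(b ∘ b ∘ j))
Put back:  d(d(b ∘ b ∘ c ∘ g(c) ∘ j) ∘ g(g(b ∘ b ∘ j)))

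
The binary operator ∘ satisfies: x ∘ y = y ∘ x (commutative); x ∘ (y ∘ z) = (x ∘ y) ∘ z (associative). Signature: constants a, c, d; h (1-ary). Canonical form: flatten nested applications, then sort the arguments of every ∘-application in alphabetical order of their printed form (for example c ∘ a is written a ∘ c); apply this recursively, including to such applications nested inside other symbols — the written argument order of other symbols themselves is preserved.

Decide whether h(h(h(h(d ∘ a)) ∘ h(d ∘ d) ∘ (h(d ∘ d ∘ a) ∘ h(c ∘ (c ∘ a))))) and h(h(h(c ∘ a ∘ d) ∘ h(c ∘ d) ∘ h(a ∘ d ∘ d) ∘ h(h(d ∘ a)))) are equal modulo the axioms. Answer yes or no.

Answer: no — h(h(h(a ∘ c ∘ c) ∘ h(a ∘ d ∘ d) ∘ h(d ∘ d) ∘ h(h(a ∘ d)))) vs h(h(h(a ∘ c ∘ d) ∘ h(a ∘ d ∘ d) ∘ h(c ∘ d) ∘ h(h(a ∘ d))))

Derivation:
Left:  h(h(h(h(d ∘ a)) ∘ h(d ∘ d) ∘ (h(d ∘ d ∘ a) ∘ h(c ∘ (c ∘ a)))))
  Focus inside:  h(h(d ∘ a)) ∘ h(d ∘ d) ∘ (h(d ∘ d ∘ a) ∘ h(c ∘ (c ∘ a)))
  Flatten:  h(h(d ∘ a)) ∘ h(d ∘ d) ∘ h(d ∘ d ∘ a) ∘ h(c ∘ (c ∘ a))
  Canonicalize subterm:  h(h(d ∘ a))  →  h(h(a ∘ d))
  Simplify inside:  h(d ∘ d ∘ a)  →  h(a ∘ d ∘ d)
  Simplify inside:  h(c ∘ (c ∘ a))  →  h(a ∘ c ∘ c)
  Order the arguments:  h(a ∘ c ∘ c) ∘ h(a ∘ d ∘ d) ∘ h(d ∘ d) ∘ h(h(a ∘ d))
  Reassemble:  h(h(h(a ∘ c ∘ c) ∘ h(a ∘ d ∘ d) ∘ h(d ∘ d) ∘ h(h(a ∘ d))))
Right:  h(h(h(c ∘ a ∘ d) ∘ h(c ∘ d) ∘ h(a ∘ d ∘ d) ∘ h(h(d ∘ a))))
  Descend into:  h(c ∘ a ∘ d) ∘ h(c ∘ d) ∘ h(a ∘ d ∘ d) ∘ h(h(d ∘ a))
  Canonicalize subterm:  h(c ∘ a ∘ d)  →  h(a ∘ c ∘ d)
  Inside:  h(h(d ∘ a))  →  h(h(a ∘ d))
  Order the arguments:  h(a ∘ c ∘ d) ∘ h(a ∘ d ∘ d) ∘ h(c ∘ d) ∘ h(h(a ∘ d))
  Put back:  h(h(h(a ∘ c ∘ d) ∘ h(a ∘ d ∘ d) ∘ h(c ∘ d) ∘ h(h(a ∘ d))))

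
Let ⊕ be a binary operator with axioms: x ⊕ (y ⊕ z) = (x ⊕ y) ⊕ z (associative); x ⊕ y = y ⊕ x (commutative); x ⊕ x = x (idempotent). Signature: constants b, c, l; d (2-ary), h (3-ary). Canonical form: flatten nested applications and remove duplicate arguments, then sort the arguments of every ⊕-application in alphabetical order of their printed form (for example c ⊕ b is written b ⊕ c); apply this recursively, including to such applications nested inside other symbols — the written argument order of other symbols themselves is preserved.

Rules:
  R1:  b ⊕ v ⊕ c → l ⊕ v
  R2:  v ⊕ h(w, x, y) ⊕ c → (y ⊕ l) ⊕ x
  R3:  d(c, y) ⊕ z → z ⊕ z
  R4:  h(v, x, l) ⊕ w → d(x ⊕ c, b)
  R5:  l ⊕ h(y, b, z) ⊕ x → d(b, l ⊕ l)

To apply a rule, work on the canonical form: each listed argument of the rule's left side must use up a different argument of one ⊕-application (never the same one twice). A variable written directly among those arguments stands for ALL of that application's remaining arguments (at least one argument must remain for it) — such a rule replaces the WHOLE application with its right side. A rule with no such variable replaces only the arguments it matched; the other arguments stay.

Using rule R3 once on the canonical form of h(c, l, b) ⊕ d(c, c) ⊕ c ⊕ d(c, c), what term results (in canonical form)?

Canonical form:  c ⊕ d(c, c) ⊕ h(c, l, b)
Apply R3:  consuming d(c, c);  y := c, z := c ⊕ h(c, l, b)
The extension variable absorbs all remaining arguments, so the whole application is rewritten.
Giving:  c ⊕ h(c, l, b)

Answer: c ⊕ h(c, l, b)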